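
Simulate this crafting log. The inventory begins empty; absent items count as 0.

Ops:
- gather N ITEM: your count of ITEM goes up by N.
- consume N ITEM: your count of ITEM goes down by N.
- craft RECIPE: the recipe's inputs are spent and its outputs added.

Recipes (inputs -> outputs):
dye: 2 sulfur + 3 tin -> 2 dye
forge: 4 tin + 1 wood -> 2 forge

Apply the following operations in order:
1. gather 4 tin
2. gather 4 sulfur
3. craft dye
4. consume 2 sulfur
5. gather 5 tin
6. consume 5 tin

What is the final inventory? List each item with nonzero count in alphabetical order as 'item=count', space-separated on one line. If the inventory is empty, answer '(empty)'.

Answer: dye=2 tin=1

Derivation:
After 1 (gather 4 tin): tin=4
After 2 (gather 4 sulfur): sulfur=4 tin=4
After 3 (craft dye): dye=2 sulfur=2 tin=1
After 4 (consume 2 sulfur): dye=2 tin=1
After 5 (gather 5 tin): dye=2 tin=6
After 6 (consume 5 tin): dye=2 tin=1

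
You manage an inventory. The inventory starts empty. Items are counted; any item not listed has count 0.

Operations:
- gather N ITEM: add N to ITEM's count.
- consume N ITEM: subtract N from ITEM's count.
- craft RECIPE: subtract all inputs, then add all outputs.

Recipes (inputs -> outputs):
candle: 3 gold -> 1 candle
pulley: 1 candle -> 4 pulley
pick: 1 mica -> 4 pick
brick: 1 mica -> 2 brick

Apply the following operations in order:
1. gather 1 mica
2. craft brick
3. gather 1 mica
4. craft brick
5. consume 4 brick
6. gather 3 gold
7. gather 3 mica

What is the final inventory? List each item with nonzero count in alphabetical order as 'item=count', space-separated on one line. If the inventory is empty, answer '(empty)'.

Answer: gold=3 mica=3

Derivation:
After 1 (gather 1 mica): mica=1
After 2 (craft brick): brick=2
After 3 (gather 1 mica): brick=2 mica=1
After 4 (craft brick): brick=4
After 5 (consume 4 brick): (empty)
After 6 (gather 3 gold): gold=3
After 7 (gather 3 mica): gold=3 mica=3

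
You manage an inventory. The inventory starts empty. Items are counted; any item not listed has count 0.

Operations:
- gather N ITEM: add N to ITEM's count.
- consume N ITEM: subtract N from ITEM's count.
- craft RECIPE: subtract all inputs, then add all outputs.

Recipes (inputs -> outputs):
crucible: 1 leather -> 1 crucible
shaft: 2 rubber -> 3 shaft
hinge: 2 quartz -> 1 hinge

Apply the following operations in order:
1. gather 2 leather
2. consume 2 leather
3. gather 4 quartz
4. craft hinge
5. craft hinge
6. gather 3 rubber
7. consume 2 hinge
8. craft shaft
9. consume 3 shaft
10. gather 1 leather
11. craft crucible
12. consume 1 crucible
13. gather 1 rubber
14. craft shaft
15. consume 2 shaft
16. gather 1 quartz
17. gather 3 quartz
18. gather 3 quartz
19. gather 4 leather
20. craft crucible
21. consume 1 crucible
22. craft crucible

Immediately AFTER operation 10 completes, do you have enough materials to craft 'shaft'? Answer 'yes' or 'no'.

Answer: no

Derivation:
After 1 (gather 2 leather): leather=2
After 2 (consume 2 leather): (empty)
After 3 (gather 4 quartz): quartz=4
After 4 (craft hinge): hinge=1 quartz=2
After 5 (craft hinge): hinge=2
After 6 (gather 3 rubber): hinge=2 rubber=3
After 7 (consume 2 hinge): rubber=3
After 8 (craft shaft): rubber=1 shaft=3
After 9 (consume 3 shaft): rubber=1
After 10 (gather 1 leather): leather=1 rubber=1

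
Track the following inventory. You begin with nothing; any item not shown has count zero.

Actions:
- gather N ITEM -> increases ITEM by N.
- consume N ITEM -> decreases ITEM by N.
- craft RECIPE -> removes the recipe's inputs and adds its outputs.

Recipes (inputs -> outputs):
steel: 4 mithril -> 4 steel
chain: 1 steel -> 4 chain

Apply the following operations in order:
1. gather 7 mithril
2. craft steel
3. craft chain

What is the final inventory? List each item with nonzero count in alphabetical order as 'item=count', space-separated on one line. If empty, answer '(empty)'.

Answer: chain=4 mithril=3 steel=3

Derivation:
After 1 (gather 7 mithril): mithril=7
After 2 (craft steel): mithril=3 steel=4
After 3 (craft chain): chain=4 mithril=3 steel=3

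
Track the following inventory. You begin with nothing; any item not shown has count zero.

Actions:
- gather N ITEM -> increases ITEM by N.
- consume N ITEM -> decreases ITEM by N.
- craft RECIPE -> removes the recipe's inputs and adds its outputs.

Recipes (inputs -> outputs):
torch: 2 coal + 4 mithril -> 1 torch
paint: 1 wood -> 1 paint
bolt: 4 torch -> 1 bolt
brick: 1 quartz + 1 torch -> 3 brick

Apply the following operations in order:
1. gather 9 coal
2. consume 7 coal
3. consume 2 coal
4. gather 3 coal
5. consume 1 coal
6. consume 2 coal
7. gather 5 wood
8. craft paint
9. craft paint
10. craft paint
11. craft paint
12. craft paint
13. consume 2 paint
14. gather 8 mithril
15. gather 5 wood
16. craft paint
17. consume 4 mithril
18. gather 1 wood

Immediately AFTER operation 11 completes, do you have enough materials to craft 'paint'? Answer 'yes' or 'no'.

Answer: yes

Derivation:
After 1 (gather 9 coal): coal=9
After 2 (consume 7 coal): coal=2
After 3 (consume 2 coal): (empty)
After 4 (gather 3 coal): coal=3
After 5 (consume 1 coal): coal=2
After 6 (consume 2 coal): (empty)
After 7 (gather 5 wood): wood=5
After 8 (craft paint): paint=1 wood=4
After 9 (craft paint): paint=2 wood=3
After 10 (craft paint): paint=3 wood=2
After 11 (craft paint): paint=4 wood=1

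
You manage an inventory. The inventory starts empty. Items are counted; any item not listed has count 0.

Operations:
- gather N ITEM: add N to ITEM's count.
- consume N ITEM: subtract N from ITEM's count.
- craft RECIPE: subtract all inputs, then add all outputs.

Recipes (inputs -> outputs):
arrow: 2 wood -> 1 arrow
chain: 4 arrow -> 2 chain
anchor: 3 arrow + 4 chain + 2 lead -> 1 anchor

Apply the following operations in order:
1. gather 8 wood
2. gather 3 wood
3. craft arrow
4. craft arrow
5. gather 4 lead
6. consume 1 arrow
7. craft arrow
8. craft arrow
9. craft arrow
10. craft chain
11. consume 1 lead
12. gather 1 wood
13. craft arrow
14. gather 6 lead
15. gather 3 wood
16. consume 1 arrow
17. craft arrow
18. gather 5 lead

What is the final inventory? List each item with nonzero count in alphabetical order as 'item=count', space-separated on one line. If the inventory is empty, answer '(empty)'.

After 1 (gather 8 wood): wood=8
After 2 (gather 3 wood): wood=11
After 3 (craft arrow): arrow=1 wood=9
After 4 (craft arrow): arrow=2 wood=7
After 5 (gather 4 lead): arrow=2 lead=4 wood=7
After 6 (consume 1 arrow): arrow=1 lead=4 wood=7
After 7 (craft arrow): arrow=2 lead=4 wood=5
After 8 (craft arrow): arrow=3 lead=4 wood=3
After 9 (craft arrow): arrow=4 lead=4 wood=1
After 10 (craft chain): chain=2 lead=4 wood=1
After 11 (consume 1 lead): chain=2 lead=3 wood=1
After 12 (gather 1 wood): chain=2 lead=3 wood=2
After 13 (craft arrow): arrow=1 chain=2 lead=3
After 14 (gather 6 lead): arrow=1 chain=2 lead=9
After 15 (gather 3 wood): arrow=1 chain=2 lead=9 wood=3
After 16 (consume 1 arrow): chain=2 lead=9 wood=3
After 17 (craft arrow): arrow=1 chain=2 lead=9 wood=1
After 18 (gather 5 lead): arrow=1 chain=2 lead=14 wood=1

Answer: arrow=1 chain=2 lead=14 wood=1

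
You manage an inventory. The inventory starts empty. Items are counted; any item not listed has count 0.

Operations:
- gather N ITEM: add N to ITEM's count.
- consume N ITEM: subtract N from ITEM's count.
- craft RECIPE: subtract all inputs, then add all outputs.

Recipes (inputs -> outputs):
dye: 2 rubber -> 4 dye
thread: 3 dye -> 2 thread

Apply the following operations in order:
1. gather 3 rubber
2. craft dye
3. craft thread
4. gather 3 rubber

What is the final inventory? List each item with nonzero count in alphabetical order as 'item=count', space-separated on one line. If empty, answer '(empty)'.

After 1 (gather 3 rubber): rubber=3
After 2 (craft dye): dye=4 rubber=1
After 3 (craft thread): dye=1 rubber=1 thread=2
After 4 (gather 3 rubber): dye=1 rubber=4 thread=2

Answer: dye=1 rubber=4 thread=2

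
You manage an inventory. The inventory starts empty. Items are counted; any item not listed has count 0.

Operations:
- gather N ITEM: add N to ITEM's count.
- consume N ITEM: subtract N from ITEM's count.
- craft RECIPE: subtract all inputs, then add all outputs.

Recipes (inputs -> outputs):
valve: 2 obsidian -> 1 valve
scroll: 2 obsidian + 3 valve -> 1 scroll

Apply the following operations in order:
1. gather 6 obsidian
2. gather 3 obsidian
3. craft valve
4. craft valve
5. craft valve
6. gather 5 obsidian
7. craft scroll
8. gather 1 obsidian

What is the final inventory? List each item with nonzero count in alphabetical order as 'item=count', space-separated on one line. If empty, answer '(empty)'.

After 1 (gather 6 obsidian): obsidian=6
After 2 (gather 3 obsidian): obsidian=9
After 3 (craft valve): obsidian=7 valve=1
After 4 (craft valve): obsidian=5 valve=2
After 5 (craft valve): obsidian=3 valve=3
After 6 (gather 5 obsidian): obsidian=8 valve=3
After 7 (craft scroll): obsidian=6 scroll=1
After 8 (gather 1 obsidian): obsidian=7 scroll=1

Answer: obsidian=7 scroll=1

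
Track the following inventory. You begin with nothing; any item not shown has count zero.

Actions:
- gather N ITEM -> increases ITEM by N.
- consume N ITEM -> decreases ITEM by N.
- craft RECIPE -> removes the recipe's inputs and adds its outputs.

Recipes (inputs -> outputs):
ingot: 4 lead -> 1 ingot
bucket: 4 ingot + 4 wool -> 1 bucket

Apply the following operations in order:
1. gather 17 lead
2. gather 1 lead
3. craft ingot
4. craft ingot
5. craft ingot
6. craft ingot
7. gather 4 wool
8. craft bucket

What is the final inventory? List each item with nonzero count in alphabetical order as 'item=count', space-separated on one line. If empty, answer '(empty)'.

Answer: bucket=1 lead=2

Derivation:
After 1 (gather 17 lead): lead=17
After 2 (gather 1 lead): lead=18
After 3 (craft ingot): ingot=1 lead=14
After 4 (craft ingot): ingot=2 lead=10
After 5 (craft ingot): ingot=3 lead=6
After 6 (craft ingot): ingot=4 lead=2
After 7 (gather 4 wool): ingot=4 lead=2 wool=4
After 8 (craft bucket): bucket=1 lead=2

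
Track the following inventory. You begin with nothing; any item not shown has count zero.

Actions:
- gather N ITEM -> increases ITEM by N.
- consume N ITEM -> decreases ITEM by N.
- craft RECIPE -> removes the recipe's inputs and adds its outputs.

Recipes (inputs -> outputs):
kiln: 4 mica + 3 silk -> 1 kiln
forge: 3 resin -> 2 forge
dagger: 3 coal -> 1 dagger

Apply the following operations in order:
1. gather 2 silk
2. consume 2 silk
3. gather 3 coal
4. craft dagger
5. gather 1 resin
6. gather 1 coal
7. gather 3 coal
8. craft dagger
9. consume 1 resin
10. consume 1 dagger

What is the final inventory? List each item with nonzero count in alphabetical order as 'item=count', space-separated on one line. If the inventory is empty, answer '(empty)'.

After 1 (gather 2 silk): silk=2
After 2 (consume 2 silk): (empty)
After 3 (gather 3 coal): coal=3
After 4 (craft dagger): dagger=1
After 5 (gather 1 resin): dagger=1 resin=1
After 6 (gather 1 coal): coal=1 dagger=1 resin=1
After 7 (gather 3 coal): coal=4 dagger=1 resin=1
After 8 (craft dagger): coal=1 dagger=2 resin=1
After 9 (consume 1 resin): coal=1 dagger=2
After 10 (consume 1 dagger): coal=1 dagger=1

Answer: coal=1 dagger=1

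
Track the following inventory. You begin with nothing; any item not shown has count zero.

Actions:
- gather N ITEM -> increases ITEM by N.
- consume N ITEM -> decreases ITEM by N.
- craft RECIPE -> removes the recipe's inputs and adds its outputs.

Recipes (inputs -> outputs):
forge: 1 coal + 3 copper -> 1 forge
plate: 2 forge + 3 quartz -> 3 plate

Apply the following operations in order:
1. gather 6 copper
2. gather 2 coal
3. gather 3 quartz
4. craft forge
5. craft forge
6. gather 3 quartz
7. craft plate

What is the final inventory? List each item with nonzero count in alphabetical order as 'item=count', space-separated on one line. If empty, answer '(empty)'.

After 1 (gather 6 copper): copper=6
After 2 (gather 2 coal): coal=2 copper=6
After 3 (gather 3 quartz): coal=2 copper=6 quartz=3
After 4 (craft forge): coal=1 copper=3 forge=1 quartz=3
After 5 (craft forge): forge=2 quartz=3
After 6 (gather 3 quartz): forge=2 quartz=6
After 7 (craft plate): plate=3 quartz=3

Answer: plate=3 quartz=3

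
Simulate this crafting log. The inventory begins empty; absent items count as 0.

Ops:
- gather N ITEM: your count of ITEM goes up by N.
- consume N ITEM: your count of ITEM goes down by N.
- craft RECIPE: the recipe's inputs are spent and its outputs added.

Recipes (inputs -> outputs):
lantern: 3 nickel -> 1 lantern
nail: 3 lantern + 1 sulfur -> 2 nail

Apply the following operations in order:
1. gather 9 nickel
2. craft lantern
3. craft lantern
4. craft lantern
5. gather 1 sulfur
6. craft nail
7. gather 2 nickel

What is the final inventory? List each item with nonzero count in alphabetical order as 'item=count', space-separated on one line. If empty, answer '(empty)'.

After 1 (gather 9 nickel): nickel=9
After 2 (craft lantern): lantern=1 nickel=6
After 3 (craft lantern): lantern=2 nickel=3
After 4 (craft lantern): lantern=3
After 5 (gather 1 sulfur): lantern=3 sulfur=1
After 6 (craft nail): nail=2
After 7 (gather 2 nickel): nail=2 nickel=2

Answer: nail=2 nickel=2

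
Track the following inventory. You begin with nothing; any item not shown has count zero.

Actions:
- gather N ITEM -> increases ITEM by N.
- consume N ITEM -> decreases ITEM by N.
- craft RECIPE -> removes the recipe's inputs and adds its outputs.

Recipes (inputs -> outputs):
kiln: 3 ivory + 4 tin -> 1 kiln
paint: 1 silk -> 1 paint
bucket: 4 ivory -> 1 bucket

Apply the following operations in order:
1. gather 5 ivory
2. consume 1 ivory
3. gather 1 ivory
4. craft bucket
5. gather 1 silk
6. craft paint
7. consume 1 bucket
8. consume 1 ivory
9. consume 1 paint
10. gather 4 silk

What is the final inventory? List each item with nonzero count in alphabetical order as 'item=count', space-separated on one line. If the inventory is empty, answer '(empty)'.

After 1 (gather 5 ivory): ivory=5
After 2 (consume 1 ivory): ivory=4
After 3 (gather 1 ivory): ivory=5
After 4 (craft bucket): bucket=1 ivory=1
After 5 (gather 1 silk): bucket=1 ivory=1 silk=1
After 6 (craft paint): bucket=1 ivory=1 paint=1
After 7 (consume 1 bucket): ivory=1 paint=1
After 8 (consume 1 ivory): paint=1
After 9 (consume 1 paint): (empty)
After 10 (gather 4 silk): silk=4

Answer: silk=4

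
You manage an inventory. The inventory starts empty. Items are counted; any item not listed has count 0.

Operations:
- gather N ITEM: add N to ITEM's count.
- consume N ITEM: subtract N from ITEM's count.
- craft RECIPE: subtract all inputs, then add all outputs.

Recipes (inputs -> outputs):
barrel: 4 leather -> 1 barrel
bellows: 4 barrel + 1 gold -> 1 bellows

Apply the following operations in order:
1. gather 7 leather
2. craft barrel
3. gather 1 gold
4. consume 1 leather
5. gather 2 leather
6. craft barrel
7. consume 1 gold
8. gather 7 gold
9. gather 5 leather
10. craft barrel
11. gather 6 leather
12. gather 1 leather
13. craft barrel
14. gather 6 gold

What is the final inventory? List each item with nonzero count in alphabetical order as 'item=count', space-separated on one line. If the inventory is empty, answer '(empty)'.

Answer: barrel=4 gold=13 leather=4

Derivation:
After 1 (gather 7 leather): leather=7
After 2 (craft barrel): barrel=1 leather=3
After 3 (gather 1 gold): barrel=1 gold=1 leather=3
After 4 (consume 1 leather): barrel=1 gold=1 leather=2
After 5 (gather 2 leather): barrel=1 gold=1 leather=4
After 6 (craft barrel): barrel=2 gold=1
After 7 (consume 1 gold): barrel=2
After 8 (gather 7 gold): barrel=2 gold=7
After 9 (gather 5 leather): barrel=2 gold=7 leather=5
After 10 (craft barrel): barrel=3 gold=7 leather=1
After 11 (gather 6 leather): barrel=3 gold=7 leather=7
After 12 (gather 1 leather): barrel=3 gold=7 leather=8
After 13 (craft barrel): barrel=4 gold=7 leather=4
After 14 (gather 6 gold): barrel=4 gold=13 leather=4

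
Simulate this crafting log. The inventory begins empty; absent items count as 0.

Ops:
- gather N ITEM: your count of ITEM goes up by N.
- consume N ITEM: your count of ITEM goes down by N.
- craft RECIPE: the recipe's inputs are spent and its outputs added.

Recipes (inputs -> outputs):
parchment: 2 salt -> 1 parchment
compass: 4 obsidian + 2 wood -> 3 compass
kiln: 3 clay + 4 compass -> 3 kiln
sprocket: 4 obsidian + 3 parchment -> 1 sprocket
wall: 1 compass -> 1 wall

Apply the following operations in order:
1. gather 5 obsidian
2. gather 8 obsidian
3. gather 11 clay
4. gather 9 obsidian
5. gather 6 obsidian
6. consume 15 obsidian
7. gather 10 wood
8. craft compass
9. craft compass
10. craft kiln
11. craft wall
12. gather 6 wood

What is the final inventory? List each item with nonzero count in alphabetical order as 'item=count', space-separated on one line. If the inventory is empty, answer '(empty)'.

After 1 (gather 5 obsidian): obsidian=5
After 2 (gather 8 obsidian): obsidian=13
After 3 (gather 11 clay): clay=11 obsidian=13
After 4 (gather 9 obsidian): clay=11 obsidian=22
After 5 (gather 6 obsidian): clay=11 obsidian=28
After 6 (consume 15 obsidian): clay=11 obsidian=13
After 7 (gather 10 wood): clay=11 obsidian=13 wood=10
After 8 (craft compass): clay=11 compass=3 obsidian=9 wood=8
After 9 (craft compass): clay=11 compass=6 obsidian=5 wood=6
After 10 (craft kiln): clay=8 compass=2 kiln=3 obsidian=5 wood=6
After 11 (craft wall): clay=8 compass=1 kiln=3 obsidian=5 wall=1 wood=6
After 12 (gather 6 wood): clay=8 compass=1 kiln=3 obsidian=5 wall=1 wood=12

Answer: clay=8 compass=1 kiln=3 obsidian=5 wall=1 wood=12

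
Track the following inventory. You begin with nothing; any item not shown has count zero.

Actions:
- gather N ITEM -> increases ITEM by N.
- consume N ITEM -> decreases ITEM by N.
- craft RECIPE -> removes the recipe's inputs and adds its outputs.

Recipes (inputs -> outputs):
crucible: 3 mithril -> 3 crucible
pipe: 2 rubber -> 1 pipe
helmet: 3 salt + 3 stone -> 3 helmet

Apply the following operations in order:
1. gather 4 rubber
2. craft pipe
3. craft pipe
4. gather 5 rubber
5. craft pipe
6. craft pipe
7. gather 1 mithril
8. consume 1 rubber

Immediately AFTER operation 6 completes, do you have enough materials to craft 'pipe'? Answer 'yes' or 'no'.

Answer: no

Derivation:
After 1 (gather 4 rubber): rubber=4
After 2 (craft pipe): pipe=1 rubber=2
After 3 (craft pipe): pipe=2
After 4 (gather 5 rubber): pipe=2 rubber=5
After 5 (craft pipe): pipe=3 rubber=3
After 6 (craft pipe): pipe=4 rubber=1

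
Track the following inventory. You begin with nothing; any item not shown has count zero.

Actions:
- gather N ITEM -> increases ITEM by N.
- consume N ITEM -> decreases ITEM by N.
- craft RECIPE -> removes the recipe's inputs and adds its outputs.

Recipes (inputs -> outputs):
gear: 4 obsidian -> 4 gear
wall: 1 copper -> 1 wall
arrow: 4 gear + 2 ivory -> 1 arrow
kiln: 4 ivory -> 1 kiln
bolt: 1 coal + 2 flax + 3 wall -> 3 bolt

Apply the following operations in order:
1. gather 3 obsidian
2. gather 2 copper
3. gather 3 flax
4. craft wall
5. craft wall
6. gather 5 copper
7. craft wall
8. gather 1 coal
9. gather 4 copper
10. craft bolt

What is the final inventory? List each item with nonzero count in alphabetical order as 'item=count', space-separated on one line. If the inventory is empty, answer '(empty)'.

Answer: bolt=3 copper=8 flax=1 obsidian=3

Derivation:
After 1 (gather 3 obsidian): obsidian=3
After 2 (gather 2 copper): copper=2 obsidian=3
After 3 (gather 3 flax): copper=2 flax=3 obsidian=3
After 4 (craft wall): copper=1 flax=3 obsidian=3 wall=1
After 5 (craft wall): flax=3 obsidian=3 wall=2
After 6 (gather 5 copper): copper=5 flax=3 obsidian=3 wall=2
After 7 (craft wall): copper=4 flax=3 obsidian=3 wall=3
After 8 (gather 1 coal): coal=1 copper=4 flax=3 obsidian=3 wall=3
After 9 (gather 4 copper): coal=1 copper=8 flax=3 obsidian=3 wall=3
After 10 (craft bolt): bolt=3 copper=8 flax=1 obsidian=3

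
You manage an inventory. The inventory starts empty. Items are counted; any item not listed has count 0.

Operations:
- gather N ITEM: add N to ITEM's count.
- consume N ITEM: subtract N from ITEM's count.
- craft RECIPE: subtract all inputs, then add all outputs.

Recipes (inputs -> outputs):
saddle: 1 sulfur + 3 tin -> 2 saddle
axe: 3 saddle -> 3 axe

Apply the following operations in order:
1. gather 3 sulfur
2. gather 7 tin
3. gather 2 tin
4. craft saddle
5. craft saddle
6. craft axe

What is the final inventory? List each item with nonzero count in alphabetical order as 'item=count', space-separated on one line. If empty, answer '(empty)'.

Answer: axe=3 saddle=1 sulfur=1 tin=3

Derivation:
After 1 (gather 3 sulfur): sulfur=3
After 2 (gather 7 tin): sulfur=3 tin=7
After 3 (gather 2 tin): sulfur=3 tin=9
After 4 (craft saddle): saddle=2 sulfur=2 tin=6
After 5 (craft saddle): saddle=4 sulfur=1 tin=3
After 6 (craft axe): axe=3 saddle=1 sulfur=1 tin=3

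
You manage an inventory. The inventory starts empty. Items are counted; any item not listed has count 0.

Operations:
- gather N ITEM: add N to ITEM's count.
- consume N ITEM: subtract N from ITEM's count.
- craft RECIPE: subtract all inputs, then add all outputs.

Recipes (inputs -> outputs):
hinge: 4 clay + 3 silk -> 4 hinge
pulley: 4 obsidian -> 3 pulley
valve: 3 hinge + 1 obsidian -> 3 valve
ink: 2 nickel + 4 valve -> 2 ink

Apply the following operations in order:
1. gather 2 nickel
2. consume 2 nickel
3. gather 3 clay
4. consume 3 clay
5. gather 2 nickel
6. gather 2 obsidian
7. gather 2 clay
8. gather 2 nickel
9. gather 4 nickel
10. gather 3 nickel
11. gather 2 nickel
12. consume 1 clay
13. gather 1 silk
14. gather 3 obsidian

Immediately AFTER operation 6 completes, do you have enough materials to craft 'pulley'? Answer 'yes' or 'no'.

After 1 (gather 2 nickel): nickel=2
After 2 (consume 2 nickel): (empty)
After 3 (gather 3 clay): clay=3
After 4 (consume 3 clay): (empty)
After 5 (gather 2 nickel): nickel=2
After 6 (gather 2 obsidian): nickel=2 obsidian=2

Answer: no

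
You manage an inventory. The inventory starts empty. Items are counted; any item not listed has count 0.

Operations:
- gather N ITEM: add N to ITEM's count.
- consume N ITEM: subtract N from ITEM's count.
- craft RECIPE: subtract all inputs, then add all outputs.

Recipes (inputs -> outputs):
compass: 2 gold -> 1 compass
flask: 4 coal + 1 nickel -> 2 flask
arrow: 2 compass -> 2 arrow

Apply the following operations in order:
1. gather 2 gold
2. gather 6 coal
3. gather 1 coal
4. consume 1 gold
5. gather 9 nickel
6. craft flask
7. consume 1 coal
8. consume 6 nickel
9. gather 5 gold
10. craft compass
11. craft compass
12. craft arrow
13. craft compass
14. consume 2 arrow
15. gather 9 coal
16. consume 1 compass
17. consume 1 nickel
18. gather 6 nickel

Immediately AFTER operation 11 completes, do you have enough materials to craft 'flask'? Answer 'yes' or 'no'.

Answer: no

Derivation:
After 1 (gather 2 gold): gold=2
After 2 (gather 6 coal): coal=6 gold=2
After 3 (gather 1 coal): coal=7 gold=2
After 4 (consume 1 gold): coal=7 gold=1
After 5 (gather 9 nickel): coal=7 gold=1 nickel=9
After 6 (craft flask): coal=3 flask=2 gold=1 nickel=8
After 7 (consume 1 coal): coal=2 flask=2 gold=1 nickel=8
After 8 (consume 6 nickel): coal=2 flask=2 gold=1 nickel=2
After 9 (gather 5 gold): coal=2 flask=2 gold=6 nickel=2
After 10 (craft compass): coal=2 compass=1 flask=2 gold=4 nickel=2
After 11 (craft compass): coal=2 compass=2 flask=2 gold=2 nickel=2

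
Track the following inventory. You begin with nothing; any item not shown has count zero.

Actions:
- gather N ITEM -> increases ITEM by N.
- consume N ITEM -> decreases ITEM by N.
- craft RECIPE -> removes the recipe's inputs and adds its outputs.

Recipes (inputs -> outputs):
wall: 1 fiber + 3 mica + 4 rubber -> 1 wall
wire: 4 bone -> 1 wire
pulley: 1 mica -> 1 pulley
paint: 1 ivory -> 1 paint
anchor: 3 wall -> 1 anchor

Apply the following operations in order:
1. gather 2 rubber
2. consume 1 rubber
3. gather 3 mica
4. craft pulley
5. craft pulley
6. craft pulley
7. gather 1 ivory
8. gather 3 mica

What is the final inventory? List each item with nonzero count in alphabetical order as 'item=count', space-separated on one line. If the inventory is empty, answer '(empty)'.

Answer: ivory=1 mica=3 pulley=3 rubber=1

Derivation:
After 1 (gather 2 rubber): rubber=2
After 2 (consume 1 rubber): rubber=1
After 3 (gather 3 mica): mica=3 rubber=1
After 4 (craft pulley): mica=2 pulley=1 rubber=1
After 5 (craft pulley): mica=1 pulley=2 rubber=1
After 6 (craft pulley): pulley=3 rubber=1
After 7 (gather 1 ivory): ivory=1 pulley=3 rubber=1
After 8 (gather 3 mica): ivory=1 mica=3 pulley=3 rubber=1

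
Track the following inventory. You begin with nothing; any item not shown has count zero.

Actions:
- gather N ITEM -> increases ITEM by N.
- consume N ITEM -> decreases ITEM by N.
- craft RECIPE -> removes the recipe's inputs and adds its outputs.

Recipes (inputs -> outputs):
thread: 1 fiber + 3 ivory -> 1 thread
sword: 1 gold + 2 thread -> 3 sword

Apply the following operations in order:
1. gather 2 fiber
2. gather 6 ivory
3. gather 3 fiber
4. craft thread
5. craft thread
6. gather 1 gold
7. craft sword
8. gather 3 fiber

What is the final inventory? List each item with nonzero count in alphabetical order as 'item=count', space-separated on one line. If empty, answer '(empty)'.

After 1 (gather 2 fiber): fiber=2
After 2 (gather 6 ivory): fiber=2 ivory=6
After 3 (gather 3 fiber): fiber=5 ivory=6
After 4 (craft thread): fiber=4 ivory=3 thread=1
After 5 (craft thread): fiber=3 thread=2
After 6 (gather 1 gold): fiber=3 gold=1 thread=2
After 7 (craft sword): fiber=3 sword=3
After 8 (gather 3 fiber): fiber=6 sword=3

Answer: fiber=6 sword=3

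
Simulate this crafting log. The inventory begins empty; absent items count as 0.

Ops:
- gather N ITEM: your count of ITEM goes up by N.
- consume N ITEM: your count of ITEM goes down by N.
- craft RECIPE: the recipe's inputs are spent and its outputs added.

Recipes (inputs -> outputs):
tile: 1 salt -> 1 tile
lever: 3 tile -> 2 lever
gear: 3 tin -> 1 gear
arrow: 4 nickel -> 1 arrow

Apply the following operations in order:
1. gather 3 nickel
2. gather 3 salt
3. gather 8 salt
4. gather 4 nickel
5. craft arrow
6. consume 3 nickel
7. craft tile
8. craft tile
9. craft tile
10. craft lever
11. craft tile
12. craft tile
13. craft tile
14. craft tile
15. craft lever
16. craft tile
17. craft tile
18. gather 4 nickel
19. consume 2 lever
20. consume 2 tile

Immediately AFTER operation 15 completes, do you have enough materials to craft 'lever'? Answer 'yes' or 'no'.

Answer: no

Derivation:
After 1 (gather 3 nickel): nickel=3
After 2 (gather 3 salt): nickel=3 salt=3
After 3 (gather 8 salt): nickel=3 salt=11
After 4 (gather 4 nickel): nickel=7 salt=11
After 5 (craft arrow): arrow=1 nickel=3 salt=11
After 6 (consume 3 nickel): arrow=1 salt=11
After 7 (craft tile): arrow=1 salt=10 tile=1
After 8 (craft tile): arrow=1 salt=9 tile=2
After 9 (craft tile): arrow=1 salt=8 tile=3
After 10 (craft lever): arrow=1 lever=2 salt=8
After 11 (craft tile): arrow=1 lever=2 salt=7 tile=1
After 12 (craft tile): arrow=1 lever=2 salt=6 tile=2
After 13 (craft tile): arrow=1 lever=2 salt=5 tile=3
After 14 (craft tile): arrow=1 lever=2 salt=4 tile=4
After 15 (craft lever): arrow=1 lever=4 salt=4 tile=1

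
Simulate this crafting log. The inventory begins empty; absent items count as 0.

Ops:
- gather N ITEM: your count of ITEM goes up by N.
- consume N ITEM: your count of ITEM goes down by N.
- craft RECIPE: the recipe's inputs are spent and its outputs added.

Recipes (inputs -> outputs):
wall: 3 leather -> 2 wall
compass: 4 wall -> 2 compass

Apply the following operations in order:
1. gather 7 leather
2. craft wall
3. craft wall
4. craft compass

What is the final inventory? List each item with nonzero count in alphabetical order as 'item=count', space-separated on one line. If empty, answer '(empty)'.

After 1 (gather 7 leather): leather=7
After 2 (craft wall): leather=4 wall=2
After 3 (craft wall): leather=1 wall=4
After 4 (craft compass): compass=2 leather=1

Answer: compass=2 leather=1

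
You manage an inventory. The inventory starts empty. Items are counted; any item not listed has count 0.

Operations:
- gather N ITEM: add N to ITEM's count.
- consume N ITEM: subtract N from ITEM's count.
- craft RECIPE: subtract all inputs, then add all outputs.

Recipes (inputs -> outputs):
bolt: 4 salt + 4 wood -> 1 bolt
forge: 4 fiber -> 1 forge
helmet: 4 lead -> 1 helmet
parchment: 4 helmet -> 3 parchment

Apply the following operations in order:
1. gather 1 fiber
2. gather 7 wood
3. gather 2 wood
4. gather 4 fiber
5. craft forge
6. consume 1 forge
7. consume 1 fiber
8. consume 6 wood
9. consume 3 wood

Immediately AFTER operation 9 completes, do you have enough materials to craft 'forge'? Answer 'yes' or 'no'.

Answer: no

Derivation:
After 1 (gather 1 fiber): fiber=1
After 2 (gather 7 wood): fiber=1 wood=7
After 3 (gather 2 wood): fiber=1 wood=9
After 4 (gather 4 fiber): fiber=5 wood=9
After 5 (craft forge): fiber=1 forge=1 wood=9
After 6 (consume 1 forge): fiber=1 wood=9
After 7 (consume 1 fiber): wood=9
After 8 (consume 6 wood): wood=3
After 9 (consume 3 wood): (empty)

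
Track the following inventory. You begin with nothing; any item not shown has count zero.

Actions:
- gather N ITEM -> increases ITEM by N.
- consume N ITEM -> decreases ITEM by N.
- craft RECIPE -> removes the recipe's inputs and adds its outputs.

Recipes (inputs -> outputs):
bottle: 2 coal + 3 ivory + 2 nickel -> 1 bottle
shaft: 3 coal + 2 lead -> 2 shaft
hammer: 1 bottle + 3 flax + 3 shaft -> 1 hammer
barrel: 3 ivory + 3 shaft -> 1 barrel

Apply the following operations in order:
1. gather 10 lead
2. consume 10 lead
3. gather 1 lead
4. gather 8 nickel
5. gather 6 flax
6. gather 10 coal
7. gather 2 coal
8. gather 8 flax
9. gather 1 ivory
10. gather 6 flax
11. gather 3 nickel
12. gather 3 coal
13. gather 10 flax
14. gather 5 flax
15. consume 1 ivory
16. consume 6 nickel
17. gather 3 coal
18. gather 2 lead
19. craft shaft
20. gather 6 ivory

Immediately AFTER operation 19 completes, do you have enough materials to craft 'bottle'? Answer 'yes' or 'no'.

After 1 (gather 10 lead): lead=10
After 2 (consume 10 lead): (empty)
After 3 (gather 1 lead): lead=1
After 4 (gather 8 nickel): lead=1 nickel=8
After 5 (gather 6 flax): flax=6 lead=1 nickel=8
After 6 (gather 10 coal): coal=10 flax=6 lead=1 nickel=8
After 7 (gather 2 coal): coal=12 flax=6 lead=1 nickel=8
After 8 (gather 8 flax): coal=12 flax=14 lead=1 nickel=8
After 9 (gather 1 ivory): coal=12 flax=14 ivory=1 lead=1 nickel=8
After 10 (gather 6 flax): coal=12 flax=20 ivory=1 lead=1 nickel=8
After 11 (gather 3 nickel): coal=12 flax=20 ivory=1 lead=1 nickel=11
After 12 (gather 3 coal): coal=15 flax=20 ivory=1 lead=1 nickel=11
After 13 (gather 10 flax): coal=15 flax=30 ivory=1 lead=1 nickel=11
After 14 (gather 5 flax): coal=15 flax=35 ivory=1 lead=1 nickel=11
After 15 (consume 1 ivory): coal=15 flax=35 lead=1 nickel=11
After 16 (consume 6 nickel): coal=15 flax=35 lead=1 nickel=5
After 17 (gather 3 coal): coal=18 flax=35 lead=1 nickel=5
After 18 (gather 2 lead): coal=18 flax=35 lead=3 nickel=5
After 19 (craft shaft): coal=15 flax=35 lead=1 nickel=5 shaft=2

Answer: no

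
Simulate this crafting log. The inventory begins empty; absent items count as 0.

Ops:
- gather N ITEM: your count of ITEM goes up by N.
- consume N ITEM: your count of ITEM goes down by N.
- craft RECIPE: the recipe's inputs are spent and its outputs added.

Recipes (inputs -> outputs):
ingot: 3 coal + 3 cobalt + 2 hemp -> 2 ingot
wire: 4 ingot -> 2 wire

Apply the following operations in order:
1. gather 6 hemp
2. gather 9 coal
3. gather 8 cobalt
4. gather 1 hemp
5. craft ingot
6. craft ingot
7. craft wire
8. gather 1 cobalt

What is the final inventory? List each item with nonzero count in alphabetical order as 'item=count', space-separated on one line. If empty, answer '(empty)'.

After 1 (gather 6 hemp): hemp=6
After 2 (gather 9 coal): coal=9 hemp=6
After 3 (gather 8 cobalt): coal=9 cobalt=8 hemp=6
After 4 (gather 1 hemp): coal=9 cobalt=8 hemp=7
After 5 (craft ingot): coal=6 cobalt=5 hemp=5 ingot=2
After 6 (craft ingot): coal=3 cobalt=2 hemp=3 ingot=4
After 7 (craft wire): coal=3 cobalt=2 hemp=3 wire=2
After 8 (gather 1 cobalt): coal=3 cobalt=3 hemp=3 wire=2

Answer: coal=3 cobalt=3 hemp=3 wire=2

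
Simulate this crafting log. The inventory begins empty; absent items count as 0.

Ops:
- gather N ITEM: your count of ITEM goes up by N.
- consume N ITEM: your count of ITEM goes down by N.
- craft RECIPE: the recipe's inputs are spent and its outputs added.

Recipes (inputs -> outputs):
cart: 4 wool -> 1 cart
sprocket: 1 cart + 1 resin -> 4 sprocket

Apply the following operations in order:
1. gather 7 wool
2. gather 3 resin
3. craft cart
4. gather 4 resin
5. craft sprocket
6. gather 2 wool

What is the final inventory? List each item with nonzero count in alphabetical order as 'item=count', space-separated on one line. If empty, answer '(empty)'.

After 1 (gather 7 wool): wool=7
After 2 (gather 3 resin): resin=3 wool=7
After 3 (craft cart): cart=1 resin=3 wool=3
After 4 (gather 4 resin): cart=1 resin=7 wool=3
After 5 (craft sprocket): resin=6 sprocket=4 wool=3
After 6 (gather 2 wool): resin=6 sprocket=4 wool=5

Answer: resin=6 sprocket=4 wool=5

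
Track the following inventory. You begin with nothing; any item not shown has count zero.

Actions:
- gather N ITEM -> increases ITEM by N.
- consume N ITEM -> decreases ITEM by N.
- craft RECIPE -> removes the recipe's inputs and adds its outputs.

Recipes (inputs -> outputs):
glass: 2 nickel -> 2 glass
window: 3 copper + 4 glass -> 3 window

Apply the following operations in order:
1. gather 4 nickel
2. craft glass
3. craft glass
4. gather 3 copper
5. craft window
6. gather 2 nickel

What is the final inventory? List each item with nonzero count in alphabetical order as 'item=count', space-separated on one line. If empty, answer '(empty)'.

Answer: nickel=2 window=3

Derivation:
After 1 (gather 4 nickel): nickel=4
After 2 (craft glass): glass=2 nickel=2
After 3 (craft glass): glass=4
After 4 (gather 3 copper): copper=3 glass=4
After 5 (craft window): window=3
After 6 (gather 2 nickel): nickel=2 window=3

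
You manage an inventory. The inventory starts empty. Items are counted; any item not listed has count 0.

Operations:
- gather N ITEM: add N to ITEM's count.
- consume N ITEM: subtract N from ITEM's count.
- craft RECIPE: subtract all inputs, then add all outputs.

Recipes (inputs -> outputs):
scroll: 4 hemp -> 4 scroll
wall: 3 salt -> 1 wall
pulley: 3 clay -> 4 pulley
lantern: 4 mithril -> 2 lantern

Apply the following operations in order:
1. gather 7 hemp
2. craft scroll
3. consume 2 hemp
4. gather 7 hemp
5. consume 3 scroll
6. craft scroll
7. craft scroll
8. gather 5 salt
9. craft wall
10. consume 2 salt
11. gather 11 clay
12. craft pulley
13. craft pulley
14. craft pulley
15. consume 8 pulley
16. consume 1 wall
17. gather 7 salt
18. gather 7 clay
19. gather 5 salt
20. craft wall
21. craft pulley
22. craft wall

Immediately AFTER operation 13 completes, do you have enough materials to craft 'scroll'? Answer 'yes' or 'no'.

After 1 (gather 7 hemp): hemp=7
After 2 (craft scroll): hemp=3 scroll=4
After 3 (consume 2 hemp): hemp=1 scroll=4
After 4 (gather 7 hemp): hemp=8 scroll=4
After 5 (consume 3 scroll): hemp=8 scroll=1
After 6 (craft scroll): hemp=4 scroll=5
After 7 (craft scroll): scroll=9
After 8 (gather 5 salt): salt=5 scroll=9
After 9 (craft wall): salt=2 scroll=9 wall=1
After 10 (consume 2 salt): scroll=9 wall=1
After 11 (gather 11 clay): clay=11 scroll=9 wall=1
After 12 (craft pulley): clay=8 pulley=4 scroll=9 wall=1
After 13 (craft pulley): clay=5 pulley=8 scroll=9 wall=1

Answer: no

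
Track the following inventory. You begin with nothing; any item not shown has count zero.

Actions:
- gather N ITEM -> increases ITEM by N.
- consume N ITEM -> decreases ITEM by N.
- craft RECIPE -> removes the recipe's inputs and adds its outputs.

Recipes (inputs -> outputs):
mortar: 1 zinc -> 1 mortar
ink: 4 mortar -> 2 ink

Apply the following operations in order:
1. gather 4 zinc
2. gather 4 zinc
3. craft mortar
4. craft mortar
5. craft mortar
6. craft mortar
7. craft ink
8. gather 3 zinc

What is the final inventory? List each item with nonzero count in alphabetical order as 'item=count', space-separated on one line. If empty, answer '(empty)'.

After 1 (gather 4 zinc): zinc=4
After 2 (gather 4 zinc): zinc=8
After 3 (craft mortar): mortar=1 zinc=7
After 4 (craft mortar): mortar=2 zinc=6
After 5 (craft mortar): mortar=3 zinc=5
After 6 (craft mortar): mortar=4 zinc=4
After 7 (craft ink): ink=2 zinc=4
After 8 (gather 3 zinc): ink=2 zinc=7

Answer: ink=2 zinc=7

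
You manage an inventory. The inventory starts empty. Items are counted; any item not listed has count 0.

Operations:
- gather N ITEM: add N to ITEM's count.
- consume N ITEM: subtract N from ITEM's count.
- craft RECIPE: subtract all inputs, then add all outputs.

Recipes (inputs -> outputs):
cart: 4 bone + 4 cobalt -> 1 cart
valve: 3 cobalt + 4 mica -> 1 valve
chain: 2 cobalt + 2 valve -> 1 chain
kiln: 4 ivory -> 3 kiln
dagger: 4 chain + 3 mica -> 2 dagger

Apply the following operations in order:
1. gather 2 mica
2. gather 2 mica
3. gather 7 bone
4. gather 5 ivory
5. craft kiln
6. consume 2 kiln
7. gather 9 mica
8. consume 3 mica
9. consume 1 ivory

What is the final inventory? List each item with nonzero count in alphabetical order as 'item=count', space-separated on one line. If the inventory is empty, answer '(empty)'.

Answer: bone=7 kiln=1 mica=10

Derivation:
After 1 (gather 2 mica): mica=2
After 2 (gather 2 mica): mica=4
After 3 (gather 7 bone): bone=7 mica=4
After 4 (gather 5 ivory): bone=7 ivory=5 mica=4
After 5 (craft kiln): bone=7 ivory=1 kiln=3 mica=4
After 6 (consume 2 kiln): bone=7 ivory=1 kiln=1 mica=4
After 7 (gather 9 mica): bone=7 ivory=1 kiln=1 mica=13
After 8 (consume 3 mica): bone=7 ivory=1 kiln=1 mica=10
After 9 (consume 1 ivory): bone=7 kiln=1 mica=10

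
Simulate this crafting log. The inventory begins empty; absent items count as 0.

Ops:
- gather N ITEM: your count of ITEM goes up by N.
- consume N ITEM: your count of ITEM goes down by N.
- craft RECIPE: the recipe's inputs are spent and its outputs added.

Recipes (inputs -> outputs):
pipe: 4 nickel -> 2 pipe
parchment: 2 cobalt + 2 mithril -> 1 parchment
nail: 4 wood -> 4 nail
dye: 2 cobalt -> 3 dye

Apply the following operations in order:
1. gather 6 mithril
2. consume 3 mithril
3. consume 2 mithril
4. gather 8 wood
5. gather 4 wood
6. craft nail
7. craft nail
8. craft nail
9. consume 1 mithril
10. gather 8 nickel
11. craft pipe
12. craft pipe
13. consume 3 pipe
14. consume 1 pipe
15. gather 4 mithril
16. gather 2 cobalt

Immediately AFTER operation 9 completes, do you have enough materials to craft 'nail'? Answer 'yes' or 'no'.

After 1 (gather 6 mithril): mithril=6
After 2 (consume 3 mithril): mithril=3
After 3 (consume 2 mithril): mithril=1
After 4 (gather 8 wood): mithril=1 wood=8
After 5 (gather 4 wood): mithril=1 wood=12
After 6 (craft nail): mithril=1 nail=4 wood=8
After 7 (craft nail): mithril=1 nail=8 wood=4
After 8 (craft nail): mithril=1 nail=12
After 9 (consume 1 mithril): nail=12

Answer: no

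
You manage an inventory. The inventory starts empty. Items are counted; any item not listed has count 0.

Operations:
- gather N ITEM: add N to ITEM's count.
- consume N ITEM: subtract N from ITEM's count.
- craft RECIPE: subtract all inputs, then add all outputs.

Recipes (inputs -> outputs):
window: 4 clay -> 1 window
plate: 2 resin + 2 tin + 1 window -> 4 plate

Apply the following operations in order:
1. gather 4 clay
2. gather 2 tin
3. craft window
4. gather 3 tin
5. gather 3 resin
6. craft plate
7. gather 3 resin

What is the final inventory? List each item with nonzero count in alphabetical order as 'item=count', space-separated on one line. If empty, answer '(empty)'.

After 1 (gather 4 clay): clay=4
After 2 (gather 2 tin): clay=4 tin=2
After 3 (craft window): tin=2 window=1
After 4 (gather 3 tin): tin=5 window=1
After 5 (gather 3 resin): resin=3 tin=5 window=1
After 6 (craft plate): plate=4 resin=1 tin=3
After 7 (gather 3 resin): plate=4 resin=4 tin=3

Answer: plate=4 resin=4 tin=3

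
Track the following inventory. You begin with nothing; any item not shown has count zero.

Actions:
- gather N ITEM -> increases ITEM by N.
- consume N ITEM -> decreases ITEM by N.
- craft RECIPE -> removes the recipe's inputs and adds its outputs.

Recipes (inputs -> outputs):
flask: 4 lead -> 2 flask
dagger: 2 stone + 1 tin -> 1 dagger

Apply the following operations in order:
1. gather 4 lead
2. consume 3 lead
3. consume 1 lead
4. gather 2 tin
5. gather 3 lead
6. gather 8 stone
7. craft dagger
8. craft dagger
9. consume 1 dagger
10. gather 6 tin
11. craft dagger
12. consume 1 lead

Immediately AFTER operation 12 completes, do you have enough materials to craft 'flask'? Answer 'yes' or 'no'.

After 1 (gather 4 lead): lead=4
After 2 (consume 3 lead): lead=1
After 3 (consume 1 lead): (empty)
After 4 (gather 2 tin): tin=2
After 5 (gather 3 lead): lead=3 tin=2
After 6 (gather 8 stone): lead=3 stone=8 tin=2
After 7 (craft dagger): dagger=1 lead=3 stone=6 tin=1
After 8 (craft dagger): dagger=2 lead=3 stone=4
After 9 (consume 1 dagger): dagger=1 lead=3 stone=4
After 10 (gather 6 tin): dagger=1 lead=3 stone=4 tin=6
After 11 (craft dagger): dagger=2 lead=3 stone=2 tin=5
After 12 (consume 1 lead): dagger=2 lead=2 stone=2 tin=5

Answer: no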